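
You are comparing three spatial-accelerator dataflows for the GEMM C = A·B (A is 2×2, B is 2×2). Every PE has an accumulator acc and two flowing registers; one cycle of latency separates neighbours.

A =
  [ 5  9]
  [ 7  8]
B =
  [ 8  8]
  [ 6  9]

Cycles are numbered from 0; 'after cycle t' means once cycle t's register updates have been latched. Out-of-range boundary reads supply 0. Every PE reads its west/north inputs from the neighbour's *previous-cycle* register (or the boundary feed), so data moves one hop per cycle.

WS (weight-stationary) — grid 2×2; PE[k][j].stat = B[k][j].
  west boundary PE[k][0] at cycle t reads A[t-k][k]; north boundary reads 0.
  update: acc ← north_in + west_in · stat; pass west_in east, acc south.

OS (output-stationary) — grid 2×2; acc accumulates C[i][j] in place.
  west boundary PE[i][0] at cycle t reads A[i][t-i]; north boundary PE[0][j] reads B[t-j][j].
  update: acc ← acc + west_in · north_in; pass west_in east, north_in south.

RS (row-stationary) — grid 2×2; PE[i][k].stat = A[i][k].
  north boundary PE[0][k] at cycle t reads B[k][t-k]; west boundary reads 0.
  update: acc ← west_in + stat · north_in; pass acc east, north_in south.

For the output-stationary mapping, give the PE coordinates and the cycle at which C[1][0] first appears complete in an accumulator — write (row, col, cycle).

OS — PE[1][0] is where C[1][0] collects:
  c0 r1c0: 0 / 0 / 0
  c1 r1c0: 56 / 7 / 8
  c2 r1c0: 104 / 8 / 6

(row, col, cycle) = (1, 0, 2)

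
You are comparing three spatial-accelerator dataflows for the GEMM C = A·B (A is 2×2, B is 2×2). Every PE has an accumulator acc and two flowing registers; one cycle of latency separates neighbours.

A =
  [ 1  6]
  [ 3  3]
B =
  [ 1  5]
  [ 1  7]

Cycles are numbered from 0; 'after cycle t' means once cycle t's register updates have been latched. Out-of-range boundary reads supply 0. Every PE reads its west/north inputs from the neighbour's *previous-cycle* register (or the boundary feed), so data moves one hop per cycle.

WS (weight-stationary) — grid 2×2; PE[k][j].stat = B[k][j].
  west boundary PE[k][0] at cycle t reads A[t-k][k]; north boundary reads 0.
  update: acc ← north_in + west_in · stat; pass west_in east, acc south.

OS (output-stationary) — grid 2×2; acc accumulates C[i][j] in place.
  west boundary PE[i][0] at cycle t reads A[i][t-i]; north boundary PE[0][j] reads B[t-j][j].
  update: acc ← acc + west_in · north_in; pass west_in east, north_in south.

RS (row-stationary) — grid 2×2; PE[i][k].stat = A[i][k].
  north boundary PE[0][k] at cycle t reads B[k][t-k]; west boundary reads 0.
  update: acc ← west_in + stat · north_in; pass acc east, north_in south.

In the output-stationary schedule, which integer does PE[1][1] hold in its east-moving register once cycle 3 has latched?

register = 3

OS on a 2×2 grid — tracing PE[1][1] and its feeders:
  0: (0,1).acc=0  regs=<0,0>
  0: (1,0).acc=0  regs=<0,0>
  0: (1,1).acc=0  regs=<0,0>
  1: (0,1).acc=5  regs=<1,5>
  1: (1,0).acc=3  regs=<3,1>
  1: (1,1).acc=0  regs=<0,0>
  2: (0,1).acc=47  regs=<6,7>
  2: (1,0).acc=6  regs=<3,1>
  2: (1,1).acc=15  regs=<3,5>
  3: (0,1).acc=47  regs=<0,0>
  3: (1,0).acc=6  regs=<0,0>
  3: (1,1).acc=36  regs=<3,7>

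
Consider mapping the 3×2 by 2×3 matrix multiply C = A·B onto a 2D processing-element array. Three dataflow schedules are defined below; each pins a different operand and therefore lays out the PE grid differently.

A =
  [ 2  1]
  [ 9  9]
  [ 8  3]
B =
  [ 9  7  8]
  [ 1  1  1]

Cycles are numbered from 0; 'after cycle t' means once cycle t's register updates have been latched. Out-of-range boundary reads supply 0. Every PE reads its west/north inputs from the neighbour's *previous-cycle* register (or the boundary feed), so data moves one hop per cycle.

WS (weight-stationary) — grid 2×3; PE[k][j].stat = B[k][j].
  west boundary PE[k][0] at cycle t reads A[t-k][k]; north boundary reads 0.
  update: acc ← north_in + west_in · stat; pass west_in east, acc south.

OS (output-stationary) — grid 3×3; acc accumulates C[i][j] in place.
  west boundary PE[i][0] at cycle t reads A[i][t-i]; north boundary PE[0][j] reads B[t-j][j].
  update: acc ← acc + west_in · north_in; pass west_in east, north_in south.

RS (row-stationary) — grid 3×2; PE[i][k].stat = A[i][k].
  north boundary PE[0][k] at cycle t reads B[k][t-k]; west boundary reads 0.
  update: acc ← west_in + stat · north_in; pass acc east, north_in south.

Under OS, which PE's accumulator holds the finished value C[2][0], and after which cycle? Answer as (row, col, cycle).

(row, col, cycle) = (2, 0, 3)

Under OS, C[2][0] lands at PE[2][0]:
  cycle 0: PE[2][0] → acc 0, east 0, south 0
  cycle 1: PE[2][0] → acc 0, east 0, south 0
  cycle 2: PE[2][0] → acc 72, east 8, south 9
  cycle 3: PE[2][0] → acc 75, east 3, south 1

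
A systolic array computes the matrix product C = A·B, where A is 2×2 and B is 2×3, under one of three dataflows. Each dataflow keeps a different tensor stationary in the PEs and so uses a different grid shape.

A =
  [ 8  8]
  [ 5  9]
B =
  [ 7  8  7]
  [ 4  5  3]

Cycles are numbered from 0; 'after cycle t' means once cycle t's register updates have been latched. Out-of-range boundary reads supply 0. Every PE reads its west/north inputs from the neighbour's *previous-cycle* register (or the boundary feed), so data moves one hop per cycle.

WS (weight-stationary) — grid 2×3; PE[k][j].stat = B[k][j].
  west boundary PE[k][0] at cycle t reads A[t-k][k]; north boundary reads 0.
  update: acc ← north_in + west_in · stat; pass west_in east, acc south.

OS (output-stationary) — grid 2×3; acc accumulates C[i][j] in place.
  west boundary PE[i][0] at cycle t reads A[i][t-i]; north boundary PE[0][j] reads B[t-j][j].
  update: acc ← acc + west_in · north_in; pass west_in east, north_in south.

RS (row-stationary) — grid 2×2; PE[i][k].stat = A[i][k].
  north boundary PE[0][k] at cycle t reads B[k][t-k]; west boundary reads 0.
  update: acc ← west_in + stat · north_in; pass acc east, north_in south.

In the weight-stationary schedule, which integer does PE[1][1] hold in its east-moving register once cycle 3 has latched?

register = 9

WS on a 2×3 grid — tracing PE[1][1] and its feeders:
  step 0 · PE0,1: acc=0; fwd→0 fwd↓0
  step 0 · PE1,0: acc=0; fwd→0 fwd↓0
  step 0 · PE1,1: acc=0; fwd→0 fwd↓0
  step 1 · PE0,1: acc=64; fwd→8 fwd↓64
  step 1 · PE1,0: acc=88; fwd→8 fwd↓88
  step 1 · PE1,1: acc=0; fwd→0 fwd↓0
  step 2 · PE0,1: acc=40; fwd→5 fwd↓40
  step 2 · PE1,0: acc=71; fwd→9 fwd↓71
  step 2 · PE1,1: acc=104; fwd→8 fwd↓104
  step 3 · PE0,1: acc=0; fwd→0 fwd↓0
  step 3 · PE1,0: acc=0; fwd→0 fwd↓0
  step 3 · PE1,1: acc=85; fwd→9 fwd↓85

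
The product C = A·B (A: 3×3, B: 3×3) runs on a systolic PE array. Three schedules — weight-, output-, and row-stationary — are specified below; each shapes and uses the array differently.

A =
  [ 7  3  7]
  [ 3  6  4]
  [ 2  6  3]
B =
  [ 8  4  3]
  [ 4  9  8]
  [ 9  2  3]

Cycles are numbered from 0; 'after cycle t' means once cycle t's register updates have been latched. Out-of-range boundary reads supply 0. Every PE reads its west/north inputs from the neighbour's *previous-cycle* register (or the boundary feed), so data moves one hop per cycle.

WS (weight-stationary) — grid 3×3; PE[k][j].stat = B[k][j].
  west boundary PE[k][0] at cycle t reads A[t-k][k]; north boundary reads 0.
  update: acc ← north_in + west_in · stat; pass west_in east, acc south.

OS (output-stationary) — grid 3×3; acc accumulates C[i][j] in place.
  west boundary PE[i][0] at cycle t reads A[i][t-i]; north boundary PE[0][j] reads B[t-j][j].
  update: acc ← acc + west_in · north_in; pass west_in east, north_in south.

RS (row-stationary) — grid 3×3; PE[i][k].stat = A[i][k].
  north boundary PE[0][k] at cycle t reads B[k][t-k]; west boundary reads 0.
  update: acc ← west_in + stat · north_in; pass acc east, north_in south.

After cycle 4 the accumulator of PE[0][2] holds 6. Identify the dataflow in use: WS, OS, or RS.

— WS: 3×3; PE[0][2] trace:
  after 0 — PE[0][2] acc=0, pass-E 0, pass-S 0
  after 1 — PE[0][2] acc=0, pass-E 0, pass-S 0
  after 2 — PE[0][2] acc=21, pass-E 7, pass-S 21
  after 3 — PE[0][2] acc=9, pass-E 3, pass-S 9
  after 4 — PE[0][2] acc=6, pass-E 2, pass-S 6
— OS: 3×3; PE[0][2] trace:
  after 0 — PE[0][2] acc=0, pass-E 0, pass-S 0
  after 1 — PE[0][2] acc=0, pass-E 0, pass-S 0
  after 2 — PE[0][2] acc=21, pass-E 7, pass-S 3
  after 3 — PE[0][2] acc=45, pass-E 3, pass-S 8
  after 4 — PE[0][2] acc=66, pass-E 7, pass-S 3
— RS: 3×3; PE[0][2] trace:
  after 0 — PE[0][2] acc=0, pass-E 0, pass-S 0
  after 1 — PE[0][2] acc=0, pass-E 0, pass-S 0
  after 2 — PE[0][2] acc=131, pass-E 131, pass-S 9
  after 3 — PE[0][2] acc=69, pass-E 69, pass-S 2
  after 4 — PE[0][2] acc=66, pass-E 66, pass-S 3

dataflow = WS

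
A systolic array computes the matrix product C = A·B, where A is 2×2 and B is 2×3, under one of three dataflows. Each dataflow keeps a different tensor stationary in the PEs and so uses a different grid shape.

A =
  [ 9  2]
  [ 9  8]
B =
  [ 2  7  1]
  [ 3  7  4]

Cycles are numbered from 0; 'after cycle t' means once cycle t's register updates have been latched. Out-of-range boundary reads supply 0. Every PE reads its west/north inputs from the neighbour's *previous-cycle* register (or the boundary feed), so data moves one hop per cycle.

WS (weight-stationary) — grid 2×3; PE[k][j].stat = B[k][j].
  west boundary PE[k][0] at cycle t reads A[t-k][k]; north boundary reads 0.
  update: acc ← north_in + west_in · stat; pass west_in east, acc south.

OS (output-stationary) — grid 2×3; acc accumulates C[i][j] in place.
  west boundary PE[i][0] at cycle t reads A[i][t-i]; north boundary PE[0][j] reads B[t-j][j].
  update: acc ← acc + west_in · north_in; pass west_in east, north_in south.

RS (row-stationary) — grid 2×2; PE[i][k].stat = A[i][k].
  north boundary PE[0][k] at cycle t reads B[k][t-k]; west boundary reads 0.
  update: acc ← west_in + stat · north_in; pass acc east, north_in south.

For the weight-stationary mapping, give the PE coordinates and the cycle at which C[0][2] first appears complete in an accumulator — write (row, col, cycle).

(row, col, cycle) = (1, 2, 3)

WS — PE[1][2] is where C[0][2] collects:
  @0  [1,2]  acc 0  |  →0  ↓0
  @1  [1,2]  acc 0  |  →0  ↓0
  @2  [1,2]  acc 0  |  →0  ↓0
  @3  [1,2]  acc 17  |  →2  ↓17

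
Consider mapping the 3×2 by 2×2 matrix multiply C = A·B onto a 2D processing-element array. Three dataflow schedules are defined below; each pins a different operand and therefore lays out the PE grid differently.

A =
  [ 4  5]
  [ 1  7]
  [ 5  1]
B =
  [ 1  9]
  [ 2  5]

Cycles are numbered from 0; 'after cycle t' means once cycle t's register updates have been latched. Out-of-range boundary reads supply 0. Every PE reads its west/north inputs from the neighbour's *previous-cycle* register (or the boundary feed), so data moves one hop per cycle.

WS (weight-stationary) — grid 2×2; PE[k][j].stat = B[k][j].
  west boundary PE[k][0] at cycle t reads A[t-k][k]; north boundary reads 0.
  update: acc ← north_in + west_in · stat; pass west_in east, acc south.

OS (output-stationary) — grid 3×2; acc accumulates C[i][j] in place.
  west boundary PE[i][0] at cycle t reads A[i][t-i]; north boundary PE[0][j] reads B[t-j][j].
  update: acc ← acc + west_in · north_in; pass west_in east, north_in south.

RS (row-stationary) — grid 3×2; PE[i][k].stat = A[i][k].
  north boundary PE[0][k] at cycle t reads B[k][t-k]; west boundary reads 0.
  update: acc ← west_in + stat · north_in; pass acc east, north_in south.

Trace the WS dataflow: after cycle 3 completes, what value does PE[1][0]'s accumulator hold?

WS on a 2×2 grid — tracing PE[1][0] and its feeders:
  0: (0,0).acc=4  regs=<4,4>
  0: (1,0).acc=0  regs=<0,0>
  1: (0,0).acc=1  regs=<1,1>
  1: (1,0).acc=14  regs=<5,14>
  2: (0,0).acc=5  regs=<5,5>
  2: (1,0).acc=15  regs=<7,15>
  3: (0,0).acc=0  regs=<0,0>
  3: (1,0).acc=7  regs=<1,7>

PE[1][0].acc = 7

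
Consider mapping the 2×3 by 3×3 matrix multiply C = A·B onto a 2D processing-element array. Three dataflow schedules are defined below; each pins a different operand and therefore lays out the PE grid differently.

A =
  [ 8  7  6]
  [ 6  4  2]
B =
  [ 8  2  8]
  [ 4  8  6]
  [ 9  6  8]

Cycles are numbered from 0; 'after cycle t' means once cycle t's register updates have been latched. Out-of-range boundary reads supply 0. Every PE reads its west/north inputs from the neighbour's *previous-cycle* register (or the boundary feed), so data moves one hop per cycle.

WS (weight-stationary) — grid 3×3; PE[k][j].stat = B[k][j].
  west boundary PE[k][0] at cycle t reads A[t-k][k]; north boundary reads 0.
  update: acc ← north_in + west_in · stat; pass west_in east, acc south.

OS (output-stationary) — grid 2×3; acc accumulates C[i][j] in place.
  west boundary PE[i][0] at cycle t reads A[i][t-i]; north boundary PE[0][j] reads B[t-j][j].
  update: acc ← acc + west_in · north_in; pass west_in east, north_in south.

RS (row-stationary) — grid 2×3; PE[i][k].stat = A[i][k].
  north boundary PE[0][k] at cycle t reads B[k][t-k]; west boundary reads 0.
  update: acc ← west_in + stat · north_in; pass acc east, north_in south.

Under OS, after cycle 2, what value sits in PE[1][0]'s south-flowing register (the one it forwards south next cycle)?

OS on a 2×3 grid — tracing PE[1][0] and its feeders:
  t=0 PE[0][0]: acc=64 h=8 v=8
  t=0 PE[1][0]: acc=0 h=0 v=0
  t=1 PE[0][0]: acc=92 h=7 v=4
  t=1 PE[1][0]: acc=48 h=6 v=8
  t=2 PE[0][0]: acc=146 h=6 v=9
  t=2 PE[1][0]: acc=64 h=4 v=4

register = 4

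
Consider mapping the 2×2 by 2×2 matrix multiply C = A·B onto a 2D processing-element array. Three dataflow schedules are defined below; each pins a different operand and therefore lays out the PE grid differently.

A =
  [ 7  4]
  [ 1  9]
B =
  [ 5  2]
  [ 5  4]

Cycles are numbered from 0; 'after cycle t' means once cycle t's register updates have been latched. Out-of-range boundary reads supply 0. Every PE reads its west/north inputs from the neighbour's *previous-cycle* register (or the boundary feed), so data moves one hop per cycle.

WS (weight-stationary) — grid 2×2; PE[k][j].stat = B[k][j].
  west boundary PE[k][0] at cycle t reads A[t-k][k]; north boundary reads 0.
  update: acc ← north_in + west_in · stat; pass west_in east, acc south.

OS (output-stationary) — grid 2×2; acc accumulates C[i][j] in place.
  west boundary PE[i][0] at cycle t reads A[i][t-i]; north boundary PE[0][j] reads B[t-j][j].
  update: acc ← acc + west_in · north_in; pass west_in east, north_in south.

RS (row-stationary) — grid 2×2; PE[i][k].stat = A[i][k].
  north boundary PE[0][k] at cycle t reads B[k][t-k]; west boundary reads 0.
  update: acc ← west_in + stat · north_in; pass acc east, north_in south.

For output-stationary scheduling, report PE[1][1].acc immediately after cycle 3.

PE[1][1].acc = 38

OS on a 2×2 grid — tracing PE[1][1] and its feeders:
  t=0 PE[0][1]: acc=0 h=0 v=0
  t=0 PE[1][0]: acc=0 h=0 v=0
  t=0 PE[1][1]: acc=0 h=0 v=0
  t=1 PE[0][1]: acc=14 h=7 v=2
  t=1 PE[1][0]: acc=5 h=1 v=5
  t=1 PE[1][1]: acc=0 h=0 v=0
  t=2 PE[0][1]: acc=30 h=4 v=4
  t=2 PE[1][0]: acc=50 h=9 v=5
  t=2 PE[1][1]: acc=2 h=1 v=2
  t=3 PE[0][1]: acc=30 h=0 v=0
  t=3 PE[1][0]: acc=50 h=0 v=0
  t=3 PE[1][1]: acc=38 h=9 v=4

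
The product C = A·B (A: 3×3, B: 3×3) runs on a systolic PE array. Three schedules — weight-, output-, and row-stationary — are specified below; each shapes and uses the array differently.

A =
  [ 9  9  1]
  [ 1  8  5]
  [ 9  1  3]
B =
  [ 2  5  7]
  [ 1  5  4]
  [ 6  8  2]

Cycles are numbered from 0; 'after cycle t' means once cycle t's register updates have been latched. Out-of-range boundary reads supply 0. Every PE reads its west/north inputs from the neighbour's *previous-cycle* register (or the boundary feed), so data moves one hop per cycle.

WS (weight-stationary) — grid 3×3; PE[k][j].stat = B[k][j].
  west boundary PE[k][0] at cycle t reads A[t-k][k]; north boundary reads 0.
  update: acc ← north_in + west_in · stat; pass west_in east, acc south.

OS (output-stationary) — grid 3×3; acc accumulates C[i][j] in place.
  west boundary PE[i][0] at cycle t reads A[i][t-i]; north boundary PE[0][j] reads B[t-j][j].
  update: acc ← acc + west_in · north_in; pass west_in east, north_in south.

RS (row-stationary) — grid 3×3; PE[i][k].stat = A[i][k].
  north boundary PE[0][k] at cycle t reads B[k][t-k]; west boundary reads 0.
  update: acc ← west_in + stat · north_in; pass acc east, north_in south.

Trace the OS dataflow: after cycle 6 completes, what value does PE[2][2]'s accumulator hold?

OS on a 3×3 grid — tracing PE[2][2] and its feeders:
  after 0 — PE[1][2] acc=0, pass-E 0, pass-S 0
  after 0 — PE[2][1] acc=0, pass-E 0, pass-S 0
  after 0 — PE[2][2] acc=0, pass-E 0, pass-S 0
  after 1 — PE[1][2] acc=0, pass-E 0, pass-S 0
  after 1 — PE[2][1] acc=0, pass-E 0, pass-S 0
  after 1 — PE[2][2] acc=0, pass-E 0, pass-S 0
  after 2 — PE[1][2] acc=0, pass-E 0, pass-S 0
  after 2 — PE[2][1] acc=0, pass-E 0, pass-S 0
  after 2 — PE[2][2] acc=0, pass-E 0, pass-S 0
  after 3 — PE[1][2] acc=7, pass-E 1, pass-S 7
  after 3 — PE[2][1] acc=45, pass-E 9, pass-S 5
  after 3 — PE[2][2] acc=0, pass-E 0, pass-S 0
  after 4 — PE[1][2] acc=39, pass-E 8, pass-S 4
  after 4 — PE[2][1] acc=50, pass-E 1, pass-S 5
  after 4 — PE[2][2] acc=63, pass-E 9, pass-S 7
  after 5 — PE[1][2] acc=49, pass-E 5, pass-S 2
  after 5 — PE[2][1] acc=74, pass-E 3, pass-S 8
  after 5 — PE[2][2] acc=67, pass-E 1, pass-S 4
  after 6 — PE[1][2] acc=49, pass-E 0, pass-S 0
  after 6 — PE[2][1] acc=74, pass-E 0, pass-S 0
  after 6 — PE[2][2] acc=73, pass-E 3, pass-S 2

PE[2][2].acc = 73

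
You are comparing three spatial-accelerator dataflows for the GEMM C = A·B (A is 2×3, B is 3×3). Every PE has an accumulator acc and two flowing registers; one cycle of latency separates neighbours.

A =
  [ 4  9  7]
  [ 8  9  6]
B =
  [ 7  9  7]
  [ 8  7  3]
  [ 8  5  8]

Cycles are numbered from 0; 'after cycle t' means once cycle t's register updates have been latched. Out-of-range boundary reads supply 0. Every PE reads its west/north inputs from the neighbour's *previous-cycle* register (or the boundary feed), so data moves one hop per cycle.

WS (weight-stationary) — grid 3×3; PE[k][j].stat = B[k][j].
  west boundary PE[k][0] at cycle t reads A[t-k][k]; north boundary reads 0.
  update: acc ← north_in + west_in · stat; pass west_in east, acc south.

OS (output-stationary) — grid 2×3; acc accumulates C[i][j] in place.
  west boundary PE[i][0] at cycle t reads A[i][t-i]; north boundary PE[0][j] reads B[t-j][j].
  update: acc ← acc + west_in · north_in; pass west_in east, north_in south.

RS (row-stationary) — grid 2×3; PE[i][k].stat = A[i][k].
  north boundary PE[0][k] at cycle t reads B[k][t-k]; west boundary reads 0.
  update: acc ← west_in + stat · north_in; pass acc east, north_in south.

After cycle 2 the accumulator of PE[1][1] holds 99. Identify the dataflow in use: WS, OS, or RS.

dataflow = WS

— WS: 3×3; PE[1][1] trace:
  step 0 · PE1,1: acc=0; fwd→0 fwd↓0
  step 1 · PE1,1: acc=0; fwd→0 fwd↓0
  step 2 · PE1,1: acc=99; fwd→9 fwd↓99
— OS: 2×3; PE[1][1] trace:
  step 0 · PE1,1: acc=0; fwd→0 fwd↓0
  step 1 · PE1,1: acc=0; fwd→0 fwd↓0
  step 2 · PE1,1: acc=72; fwd→8 fwd↓9
— RS: 2×3; PE[1][1] trace:
  step 0 · PE1,1: acc=0; fwd→0 fwd↓0
  step 1 · PE1,1: acc=0; fwd→0 fwd↓0
  step 2 · PE1,1: acc=128; fwd→128 fwd↓8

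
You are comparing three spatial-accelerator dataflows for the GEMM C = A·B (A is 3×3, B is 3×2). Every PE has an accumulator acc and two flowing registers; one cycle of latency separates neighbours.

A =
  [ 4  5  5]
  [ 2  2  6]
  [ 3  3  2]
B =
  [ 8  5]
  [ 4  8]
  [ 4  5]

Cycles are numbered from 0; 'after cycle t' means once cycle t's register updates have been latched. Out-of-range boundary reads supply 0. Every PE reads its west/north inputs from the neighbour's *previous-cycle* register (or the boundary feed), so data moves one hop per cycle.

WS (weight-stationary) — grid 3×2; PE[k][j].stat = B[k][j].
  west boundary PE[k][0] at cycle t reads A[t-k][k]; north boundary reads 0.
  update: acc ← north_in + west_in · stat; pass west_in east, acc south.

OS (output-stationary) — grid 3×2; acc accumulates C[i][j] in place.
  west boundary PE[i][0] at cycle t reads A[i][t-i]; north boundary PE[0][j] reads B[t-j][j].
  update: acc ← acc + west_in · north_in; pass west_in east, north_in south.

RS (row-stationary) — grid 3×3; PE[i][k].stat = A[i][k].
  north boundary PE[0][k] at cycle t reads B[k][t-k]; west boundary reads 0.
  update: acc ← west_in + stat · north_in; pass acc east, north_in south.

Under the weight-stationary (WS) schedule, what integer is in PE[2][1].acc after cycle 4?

PE[2][1].acc = 56

WS on a 3×2 grid — tracing PE[2][1] and its feeders:
  c0 r1c1: 0 / 0 / 0
  c0 r2c0: 0 / 0 / 0
  c0 r2c1: 0 / 0 / 0
  c1 r1c1: 0 / 0 / 0
  c1 r2c0: 0 / 0 / 0
  c1 r2c1: 0 / 0 / 0
  c2 r1c1: 60 / 5 / 60
  c2 r2c0: 72 / 5 / 72
  c2 r2c1: 0 / 0 / 0
  c3 r1c1: 26 / 2 / 26
  c3 r2c0: 48 / 6 / 48
  c3 r2c1: 85 / 5 / 85
  c4 r1c1: 39 / 3 / 39
  c4 r2c0: 44 / 2 / 44
  c4 r2c1: 56 / 6 / 56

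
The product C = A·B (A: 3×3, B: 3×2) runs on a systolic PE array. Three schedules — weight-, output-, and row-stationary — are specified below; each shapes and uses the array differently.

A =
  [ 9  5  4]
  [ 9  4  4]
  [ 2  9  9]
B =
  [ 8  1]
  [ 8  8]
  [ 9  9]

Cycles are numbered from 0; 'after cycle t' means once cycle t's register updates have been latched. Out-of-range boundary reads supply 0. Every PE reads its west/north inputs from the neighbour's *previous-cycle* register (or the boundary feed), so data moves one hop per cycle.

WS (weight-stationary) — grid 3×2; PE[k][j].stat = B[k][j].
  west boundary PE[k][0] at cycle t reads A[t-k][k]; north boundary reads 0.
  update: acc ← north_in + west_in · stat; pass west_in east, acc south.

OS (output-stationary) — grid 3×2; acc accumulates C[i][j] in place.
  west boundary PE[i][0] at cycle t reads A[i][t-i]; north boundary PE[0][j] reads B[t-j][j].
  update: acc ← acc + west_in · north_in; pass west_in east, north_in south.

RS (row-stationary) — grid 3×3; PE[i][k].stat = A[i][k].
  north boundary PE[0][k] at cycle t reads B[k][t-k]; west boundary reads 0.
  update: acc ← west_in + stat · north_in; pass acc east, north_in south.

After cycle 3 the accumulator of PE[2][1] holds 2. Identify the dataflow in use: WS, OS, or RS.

dataflow = OS

— WS: 3×2; PE[2][1] trace:
  [0] (2,1) acc=0 (h:0 v:0)
  [1] (2,1) acc=0 (h:0 v:0)
  [2] (2,1) acc=0 (h:0 v:0)
  [3] (2,1) acc=85 (h:4 v:85)
— OS: 3×2; PE[2][1] trace:
  [0] (2,1) acc=0 (h:0 v:0)
  [1] (2,1) acc=0 (h:0 v:0)
  [2] (2,1) acc=0 (h:0 v:0)
  [3] (2,1) acc=2 (h:2 v:1)
— RS: 3×3; PE[2][1] trace:
  [0] (2,1) acc=0 (h:0 v:0)
  [1] (2,1) acc=0 (h:0 v:0)
  [2] (2,1) acc=0 (h:0 v:0)
  [3] (2,1) acc=88 (h:88 v:8)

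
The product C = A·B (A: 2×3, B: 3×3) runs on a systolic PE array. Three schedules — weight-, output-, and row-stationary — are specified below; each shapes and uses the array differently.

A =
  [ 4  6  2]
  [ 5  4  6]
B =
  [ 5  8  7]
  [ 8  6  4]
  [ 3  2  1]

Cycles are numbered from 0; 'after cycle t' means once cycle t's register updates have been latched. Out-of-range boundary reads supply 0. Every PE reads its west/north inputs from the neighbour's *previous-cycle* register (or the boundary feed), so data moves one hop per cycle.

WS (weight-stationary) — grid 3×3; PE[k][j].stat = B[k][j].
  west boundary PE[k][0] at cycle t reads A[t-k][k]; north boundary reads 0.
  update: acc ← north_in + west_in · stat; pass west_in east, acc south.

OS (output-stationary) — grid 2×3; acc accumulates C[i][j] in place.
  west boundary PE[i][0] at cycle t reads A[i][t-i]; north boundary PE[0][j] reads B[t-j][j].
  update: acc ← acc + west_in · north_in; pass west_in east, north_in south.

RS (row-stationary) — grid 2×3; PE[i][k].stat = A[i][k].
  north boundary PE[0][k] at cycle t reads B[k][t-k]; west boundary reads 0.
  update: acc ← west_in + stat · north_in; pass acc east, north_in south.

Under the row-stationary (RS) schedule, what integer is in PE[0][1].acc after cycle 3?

PE[0][1].acc = 52

Tracing RS — 2×3 array, target PE[0][1]:
  @0  [0,0]  acc 20  |  →20  ↓5
  @0  [0,1]  acc 0  |  →0  ↓0
  @1  [0,0]  acc 32  |  →32  ↓8
  @1  [0,1]  acc 68  |  →68  ↓8
  @2  [0,0]  acc 28  |  →28  ↓7
  @2  [0,1]  acc 68  |  →68  ↓6
  @3  [0,0]  acc 0  |  →0  ↓0
  @3  [0,1]  acc 52  |  →52  ↓4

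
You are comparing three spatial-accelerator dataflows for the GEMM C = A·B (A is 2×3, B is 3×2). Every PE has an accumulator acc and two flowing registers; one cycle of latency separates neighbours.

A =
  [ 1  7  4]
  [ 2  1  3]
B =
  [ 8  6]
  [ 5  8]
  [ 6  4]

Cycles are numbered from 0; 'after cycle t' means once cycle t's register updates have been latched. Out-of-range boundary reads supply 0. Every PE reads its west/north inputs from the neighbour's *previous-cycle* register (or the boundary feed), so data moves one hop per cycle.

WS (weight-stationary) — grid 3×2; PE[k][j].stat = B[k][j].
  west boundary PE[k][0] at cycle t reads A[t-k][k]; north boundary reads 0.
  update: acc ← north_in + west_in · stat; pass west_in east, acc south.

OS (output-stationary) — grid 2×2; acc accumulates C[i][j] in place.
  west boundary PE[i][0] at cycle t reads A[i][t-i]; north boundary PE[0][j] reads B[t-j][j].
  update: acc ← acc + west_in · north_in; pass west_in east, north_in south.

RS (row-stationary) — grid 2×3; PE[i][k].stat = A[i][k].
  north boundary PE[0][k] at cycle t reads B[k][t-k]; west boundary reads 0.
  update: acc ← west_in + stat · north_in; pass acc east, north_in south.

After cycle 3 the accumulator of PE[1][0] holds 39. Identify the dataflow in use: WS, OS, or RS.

dataflow = OS

Under WS (3×2), PE[1][0]:
  step 0 · PE1,0: acc=0; fwd→0 fwd↓0
  step 1 · PE1,0: acc=43; fwd→7 fwd↓43
  step 2 · PE1,0: acc=21; fwd→1 fwd↓21
  step 3 · PE1,0: acc=0; fwd→0 fwd↓0
Under OS (2×2), PE[1][0]:
  step 0 · PE1,0: acc=0; fwd→0 fwd↓0
  step 1 · PE1,0: acc=16; fwd→2 fwd↓8
  step 2 · PE1,0: acc=21; fwd→1 fwd↓5
  step 3 · PE1,0: acc=39; fwd→3 fwd↓6
Under RS (2×3), PE[1][0]:
  step 0 · PE1,0: acc=0; fwd→0 fwd↓0
  step 1 · PE1,0: acc=16; fwd→16 fwd↓8
  step 2 · PE1,0: acc=12; fwd→12 fwd↓6
  step 3 · PE1,0: acc=0; fwd→0 fwd↓0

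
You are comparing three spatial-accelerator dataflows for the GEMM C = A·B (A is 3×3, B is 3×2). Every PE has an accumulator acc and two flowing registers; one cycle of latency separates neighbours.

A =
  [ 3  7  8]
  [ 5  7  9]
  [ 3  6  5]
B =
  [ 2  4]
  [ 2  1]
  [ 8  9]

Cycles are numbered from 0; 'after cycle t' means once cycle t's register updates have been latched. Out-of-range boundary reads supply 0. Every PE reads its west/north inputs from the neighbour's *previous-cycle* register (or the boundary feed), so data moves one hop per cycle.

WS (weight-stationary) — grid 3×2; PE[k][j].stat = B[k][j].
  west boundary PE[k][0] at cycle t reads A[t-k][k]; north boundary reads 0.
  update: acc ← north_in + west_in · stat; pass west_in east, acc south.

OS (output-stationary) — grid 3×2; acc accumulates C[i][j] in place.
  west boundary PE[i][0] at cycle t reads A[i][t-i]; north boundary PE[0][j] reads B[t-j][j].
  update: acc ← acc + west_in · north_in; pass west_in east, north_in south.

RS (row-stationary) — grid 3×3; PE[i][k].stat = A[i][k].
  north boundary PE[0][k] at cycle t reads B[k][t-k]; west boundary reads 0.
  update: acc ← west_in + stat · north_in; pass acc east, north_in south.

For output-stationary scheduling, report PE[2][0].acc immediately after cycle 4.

OS on a 3×2 grid — tracing PE[2][0] and its feeders:
  [0] (1,0) acc=0 (h:0 v:0)
  [0] (2,0) acc=0 (h:0 v:0)
  [1] (1,0) acc=10 (h:5 v:2)
  [1] (2,0) acc=0 (h:0 v:0)
  [2] (1,0) acc=24 (h:7 v:2)
  [2] (2,0) acc=6 (h:3 v:2)
  [3] (1,0) acc=96 (h:9 v:8)
  [3] (2,0) acc=18 (h:6 v:2)
  [4] (1,0) acc=96 (h:0 v:0)
  [4] (2,0) acc=58 (h:5 v:8)

PE[2][0].acc = 58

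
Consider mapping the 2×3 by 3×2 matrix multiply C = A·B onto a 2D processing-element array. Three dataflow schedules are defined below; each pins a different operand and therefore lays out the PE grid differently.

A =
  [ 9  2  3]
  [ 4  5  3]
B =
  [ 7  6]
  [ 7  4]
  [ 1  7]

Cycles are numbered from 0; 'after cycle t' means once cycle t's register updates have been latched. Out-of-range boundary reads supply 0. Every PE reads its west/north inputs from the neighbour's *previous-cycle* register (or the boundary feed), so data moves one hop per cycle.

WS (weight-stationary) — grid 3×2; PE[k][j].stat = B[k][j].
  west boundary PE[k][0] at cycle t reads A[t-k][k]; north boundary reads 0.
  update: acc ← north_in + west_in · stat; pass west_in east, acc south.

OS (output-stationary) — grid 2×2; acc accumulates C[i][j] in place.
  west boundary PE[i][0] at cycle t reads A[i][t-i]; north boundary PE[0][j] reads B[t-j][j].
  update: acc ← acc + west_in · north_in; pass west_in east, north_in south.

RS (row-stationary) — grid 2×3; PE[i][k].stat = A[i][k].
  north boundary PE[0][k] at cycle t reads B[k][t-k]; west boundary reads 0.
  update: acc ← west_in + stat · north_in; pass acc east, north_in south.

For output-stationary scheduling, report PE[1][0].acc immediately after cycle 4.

PE[1][0].acc = 66

OS 2×2: PE[1][0] cycle-by-cycle (with neighbour feeds):
  step 0 · PE0,0: acc=63; fwd→9 fwd↓7
  step 0 · PE1,0: acc=0; fwd→0 fwd↓0
  step 1 · PE0,0: acc=77; fwd→2 fwd↓7
  step 1 · PE1,0: acc=28; fwd→4 fwd↓7
  step 2 · PE0,0: acc=80; fwd→3 fwd↓1
  step 2 · PE1,0: acc=63; fwd→5 fwd↓7
  step 3 · PE0,0: acc=80; fwd→0 fwd↓0
  step 3 · PE1,0: acc=66; fwd→3 fwd↓1
  step 4 · PE0,0: acc=80; fwd→0 fwd↓0
  step 4 · PE1,0: acc=66; fwd→0 fwd↓0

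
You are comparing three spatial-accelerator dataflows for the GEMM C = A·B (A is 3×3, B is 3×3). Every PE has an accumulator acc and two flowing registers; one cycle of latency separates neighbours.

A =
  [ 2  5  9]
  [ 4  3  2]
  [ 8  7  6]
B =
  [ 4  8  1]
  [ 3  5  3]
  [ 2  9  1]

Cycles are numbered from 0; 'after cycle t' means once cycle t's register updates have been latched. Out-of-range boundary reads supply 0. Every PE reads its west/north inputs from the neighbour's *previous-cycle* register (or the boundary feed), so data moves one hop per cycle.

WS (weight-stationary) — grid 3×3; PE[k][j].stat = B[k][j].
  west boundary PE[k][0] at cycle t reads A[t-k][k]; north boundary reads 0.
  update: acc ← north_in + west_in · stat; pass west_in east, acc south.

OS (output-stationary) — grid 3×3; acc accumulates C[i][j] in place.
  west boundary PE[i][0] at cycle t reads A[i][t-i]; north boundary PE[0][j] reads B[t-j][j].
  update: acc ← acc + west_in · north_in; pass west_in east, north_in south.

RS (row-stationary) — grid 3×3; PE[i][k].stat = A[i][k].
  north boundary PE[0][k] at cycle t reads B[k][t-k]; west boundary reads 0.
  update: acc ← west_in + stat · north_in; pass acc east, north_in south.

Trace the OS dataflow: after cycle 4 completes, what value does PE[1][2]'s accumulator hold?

Tracing OS — 3×3 array, target PE[1][2]:
  after 0 — PE[0][2] acc=0, pass-E 0, pass-S 0
  after 0 — PE[1][1] acc=0, pass-E 0, pass-S 0
  after 0 — PE[1][2] acc=0, pass-E 0, pass-S 0
  after 1 — PE[0][2] acc=0, pass-E 0, pass-S 0
  after 1 — PE[1][1] acc=0, pass-E 0, pass-S 0
  after 1 — PE[1][2] acc=0, pass-E 0, pass-S 0
  after 2 — PE[0][2] acc=2, pass-E 2, pass-S 1
  after 2 — PE[1][1] acc=32, pass-E 4, pass-S 8
  after 2 — PE[1][2] acc=0, pass-E 0, pass-S 0
  after 3 — PE[0][2] acc=17, pass-E 5, pass-S 3
  after 3 — PE[1][1] acc=47, pass-E 3, pass-S 5
  after 3 — PE[1][2] acc=4, pass-E 4, pass-S 1
  after 4 — PE[0][2] acc=26, pass-E 9, pass-S 1
  after 4 — PE[1][1] acc=65, pass-E 2, pass-S 9
  after 4 — PE[1][2] acc=13, pass-E 3, pass-S 3

PE[1][2].acc = 13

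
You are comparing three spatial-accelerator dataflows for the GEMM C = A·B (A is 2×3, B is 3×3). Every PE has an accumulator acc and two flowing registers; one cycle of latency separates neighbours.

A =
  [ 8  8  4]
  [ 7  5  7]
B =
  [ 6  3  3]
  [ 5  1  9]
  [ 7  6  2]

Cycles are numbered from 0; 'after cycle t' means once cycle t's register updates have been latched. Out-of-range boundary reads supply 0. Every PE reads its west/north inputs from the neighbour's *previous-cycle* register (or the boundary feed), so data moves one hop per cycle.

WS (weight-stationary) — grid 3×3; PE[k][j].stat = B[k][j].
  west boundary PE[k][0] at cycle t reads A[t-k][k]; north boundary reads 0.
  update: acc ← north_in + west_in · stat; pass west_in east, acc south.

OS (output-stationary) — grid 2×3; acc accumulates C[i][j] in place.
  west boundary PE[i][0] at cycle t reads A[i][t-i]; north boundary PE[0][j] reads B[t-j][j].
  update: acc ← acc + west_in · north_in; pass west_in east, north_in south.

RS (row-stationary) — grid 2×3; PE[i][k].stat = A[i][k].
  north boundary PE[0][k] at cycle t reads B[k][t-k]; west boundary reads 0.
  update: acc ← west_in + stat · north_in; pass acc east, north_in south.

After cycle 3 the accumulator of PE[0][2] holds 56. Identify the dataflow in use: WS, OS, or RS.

dataflow = RS

— WS: 3×3; PE[0][2] trace:
  [0] (0,2) acc=0 (h:0 v:0)
  [1] (0,2) acc=0 (h:0 v:0)
  [2] (0,2) acc=24 (h:8 v:24)
  [3] (0,2) acc=21 (h:7 v:21)
— OS: 2×3; PE[0][2] trace:
  [0] (0,2) acc=0 (h:0 v:0)
  [1] (0,2) acc=0 (h:0 v:0)
  [2] (0,2) acc=24 (h:8 v:3)
  [3] (0,2) acc=96 (h:8 v:9)
— RS: 2×3; PE[0][2] trace:
  [0] (0,2) acc=0 (h:0 v:0)
  [1] (0,2) acc=0 (h:0 v:0)
  [2] (0,2) acc=116 (h:116 v:7)
  [3] (0,2) acc=56 (h:56 v:6)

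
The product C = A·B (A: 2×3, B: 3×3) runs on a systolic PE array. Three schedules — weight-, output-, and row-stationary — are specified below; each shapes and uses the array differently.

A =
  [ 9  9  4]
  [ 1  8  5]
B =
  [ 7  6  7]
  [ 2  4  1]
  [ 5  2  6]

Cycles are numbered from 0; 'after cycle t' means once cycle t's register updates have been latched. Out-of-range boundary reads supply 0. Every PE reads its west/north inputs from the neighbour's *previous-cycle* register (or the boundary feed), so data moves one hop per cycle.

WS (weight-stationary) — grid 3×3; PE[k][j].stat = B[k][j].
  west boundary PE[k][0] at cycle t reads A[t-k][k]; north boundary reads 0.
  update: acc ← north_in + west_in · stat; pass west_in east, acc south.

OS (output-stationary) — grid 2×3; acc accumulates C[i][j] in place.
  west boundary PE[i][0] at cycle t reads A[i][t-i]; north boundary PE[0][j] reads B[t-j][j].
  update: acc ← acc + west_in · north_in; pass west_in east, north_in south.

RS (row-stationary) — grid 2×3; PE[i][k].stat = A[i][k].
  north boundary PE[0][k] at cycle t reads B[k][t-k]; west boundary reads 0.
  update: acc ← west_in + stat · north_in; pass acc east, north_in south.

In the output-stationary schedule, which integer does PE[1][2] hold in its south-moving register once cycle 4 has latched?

Tracing OS — 2×3 array, target PE[1][2]:
  @0  [0,2]  acc 0  |  →0  ↓0
  @0  [1,1]  acc 0  |  →0  ↓0
  @0  [1,2]  acc 0  |  →0  ↓0
  @1  [0,2]  acc 0  |  →0  ↓0
  @1  [1,1]  acc 0  |  →0  ↓0
  @1  [1,2]  acc 0  |  →0  ↓0
  @2  [0,2]  acc 63  |  →9  ↓7
  @2  [1,1]  acc 6  |  →1  ↓6
  @2  [1,2]  acc 0  |  →0  ↓0
  @3  [0,2]  acc 72  |  →9  ↓1
  @3  [1,1]  acc 38  |  →8  ↓4
  @3  [1,2]  acc 7  |  →1  ↓7
  @4  [0,2]  acc 96  |  →4  ↓6
  @4  [1,1]  acc 48  |  →5  ↓2
  @4  [1,2]  acc 15  |  →8  ↓1

register = 1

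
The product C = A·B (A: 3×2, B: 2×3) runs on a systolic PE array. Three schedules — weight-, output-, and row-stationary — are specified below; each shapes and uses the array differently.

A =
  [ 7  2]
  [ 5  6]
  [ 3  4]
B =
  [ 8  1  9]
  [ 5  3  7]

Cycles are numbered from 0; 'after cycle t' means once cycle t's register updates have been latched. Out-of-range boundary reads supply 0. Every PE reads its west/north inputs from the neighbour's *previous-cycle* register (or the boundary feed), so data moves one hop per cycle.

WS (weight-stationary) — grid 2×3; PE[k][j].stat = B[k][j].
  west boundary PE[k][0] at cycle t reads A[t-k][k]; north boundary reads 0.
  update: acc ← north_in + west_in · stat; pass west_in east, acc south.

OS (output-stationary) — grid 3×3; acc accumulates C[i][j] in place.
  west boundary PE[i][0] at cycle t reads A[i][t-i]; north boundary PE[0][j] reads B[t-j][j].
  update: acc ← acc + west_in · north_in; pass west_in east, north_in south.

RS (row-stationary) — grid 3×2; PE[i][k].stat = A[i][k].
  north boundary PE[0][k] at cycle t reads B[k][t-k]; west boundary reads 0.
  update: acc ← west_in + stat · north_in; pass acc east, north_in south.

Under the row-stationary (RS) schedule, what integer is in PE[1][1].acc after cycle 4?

Tracing RS — 3×2 array, target PE[1][1]:
  step 0 · PE0,1: acc=0; fwd→0 fwd↓0
  step 0 · PE1,0: acc=0; fwd→0 fwd↓0
  step 0 · PE1,1: acc=0; fwd→0 fwd↓0
  step 1 · PE0,1: acc=66; fwd→66 fwd↓5
  step 1 · PE1,0: acc=40; fwd→40 fwd↓8
  step 1 · PE1,1: acc=0; fwd→0 fwd↓0
  step 2 · PE0,1: acc=13; fwd→13 fwd↓3
  step 2 · PE1,0: acc=5; fwd→5 fwd↓1
  step 2 · PE1,1: acc=70; fwd→70 fwd↓5
  step 3 · PE0,1: acc=77; fwd→77 fwd↓7
  step 3 · PE1,0: acc=45; fwd→45 fwd↓9
  step 3 · PE1,1: acc=23; fwd→23 fwd↓3
  step 4 · PE0,1: acc=0; fwd→0 fwd↓0
  step 4 · PE1,0: acc=0; fwd→0 fwd↓0
  step 4 · PE1,1: acc=87; fwd→87 fwd↓7

PE[1][1].acc = 87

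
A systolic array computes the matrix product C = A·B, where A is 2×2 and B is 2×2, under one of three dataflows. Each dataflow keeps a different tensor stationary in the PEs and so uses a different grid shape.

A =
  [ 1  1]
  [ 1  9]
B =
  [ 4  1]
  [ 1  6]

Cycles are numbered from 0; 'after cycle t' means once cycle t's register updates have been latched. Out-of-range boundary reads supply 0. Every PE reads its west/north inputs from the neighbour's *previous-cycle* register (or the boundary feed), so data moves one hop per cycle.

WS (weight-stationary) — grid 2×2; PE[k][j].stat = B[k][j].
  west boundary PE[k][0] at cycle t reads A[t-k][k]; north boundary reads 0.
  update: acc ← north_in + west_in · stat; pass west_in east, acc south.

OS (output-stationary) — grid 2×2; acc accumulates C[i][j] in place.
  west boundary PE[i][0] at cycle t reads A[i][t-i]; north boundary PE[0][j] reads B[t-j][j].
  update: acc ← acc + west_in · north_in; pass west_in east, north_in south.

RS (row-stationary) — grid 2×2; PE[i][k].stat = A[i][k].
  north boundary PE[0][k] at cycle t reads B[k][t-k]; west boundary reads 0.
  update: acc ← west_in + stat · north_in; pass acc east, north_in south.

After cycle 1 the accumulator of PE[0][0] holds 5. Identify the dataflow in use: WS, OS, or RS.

WS [2×2] PE[0][0] across cycles:
  step 0 · PE0,0: acc=4; fwd→1 fwd↓4
  step 1 · PE0,0: acc=4; fwd→1 fwd↓4
OS [2×2] PE[0][0] across cycles:
  step 0 · PE0,0: acc=4; fwd→1 fwd↓4
  step 1 · PE0,0: acc=5; fwd→1 fwd↓1
RS [2×2] PE[0][0] across cycles:
  step 0 · PE0,0: acc=4; fwd→4 fwd↓4
  step 1 · PE0,0: acc=1; fwd→1 fwd↓1

dataflow = OS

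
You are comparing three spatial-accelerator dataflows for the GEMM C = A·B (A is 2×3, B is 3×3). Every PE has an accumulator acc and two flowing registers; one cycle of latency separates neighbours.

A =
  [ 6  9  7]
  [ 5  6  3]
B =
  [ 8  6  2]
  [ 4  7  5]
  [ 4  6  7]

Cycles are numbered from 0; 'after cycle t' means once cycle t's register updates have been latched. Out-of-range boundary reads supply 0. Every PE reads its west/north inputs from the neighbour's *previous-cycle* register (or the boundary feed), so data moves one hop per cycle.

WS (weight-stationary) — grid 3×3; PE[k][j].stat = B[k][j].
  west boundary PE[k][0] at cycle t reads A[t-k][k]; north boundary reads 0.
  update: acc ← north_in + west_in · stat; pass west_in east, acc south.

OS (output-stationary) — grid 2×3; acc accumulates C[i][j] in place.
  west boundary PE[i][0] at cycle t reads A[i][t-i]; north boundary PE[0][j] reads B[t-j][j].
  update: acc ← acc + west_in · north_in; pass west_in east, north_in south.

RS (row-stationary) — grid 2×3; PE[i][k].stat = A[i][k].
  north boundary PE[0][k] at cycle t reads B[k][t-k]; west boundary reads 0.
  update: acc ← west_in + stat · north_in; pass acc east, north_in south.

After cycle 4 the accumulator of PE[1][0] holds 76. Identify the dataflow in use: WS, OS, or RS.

WS [3×3] PE[1][0] across cycles:
  0: (1,0).acc=0  regs=<0,0>
  1: (1,0).acc=84  regs=<9,84>
  2: (1,0).acc=64  regs=<6,64>
  3: (1,0).acc=0  regs=<0,0>
  4: (1,0).acc=0  regs=<0,0>
OS [2×3] PE[1][0] across cycles:
  0: (1,0).acc=0  regs=<0,0>
  1: (1,0).acc=40  regs=<5,8>
  2: (1,0).acc=64  regs=<6,4>
  3: (1,0).acc=76  regs=<3,4>
  4: (1,0).acc=76  regs=<0,0>
RS [2×3] PE[1][0] across cycles:
  0: (1,0).acc=0  regs=<0,0>
  1: (1,0).acc=40  regs=<40,8>
  2: (1,0).acc=30  regs=<30,6>
  3: (1,0).acc=10  regs=<10,2>
  4: (1,0).acc=0  regs=<0,0>

dataflow = OS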